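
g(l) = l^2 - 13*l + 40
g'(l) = 2*l - 13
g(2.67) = 12.42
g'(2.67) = -7.66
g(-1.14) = 56.12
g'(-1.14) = -15.28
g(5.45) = -1.15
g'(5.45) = -2.10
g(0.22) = 37.19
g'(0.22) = -12.56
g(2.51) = 13.67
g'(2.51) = -7.98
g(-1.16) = 56.43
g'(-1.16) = -15.32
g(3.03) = 9.79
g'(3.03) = -6.94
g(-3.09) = 89.72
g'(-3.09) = -19.18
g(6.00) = -2.00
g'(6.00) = -1.00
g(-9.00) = 238.00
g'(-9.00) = -31.00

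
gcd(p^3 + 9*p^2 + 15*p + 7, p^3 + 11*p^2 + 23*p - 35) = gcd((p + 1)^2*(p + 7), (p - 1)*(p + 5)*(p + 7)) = p + 7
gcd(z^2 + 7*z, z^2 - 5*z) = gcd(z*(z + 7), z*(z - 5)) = z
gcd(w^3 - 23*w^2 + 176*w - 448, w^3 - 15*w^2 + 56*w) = w^2 - 15*w + 56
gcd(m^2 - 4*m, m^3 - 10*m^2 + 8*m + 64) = m - 4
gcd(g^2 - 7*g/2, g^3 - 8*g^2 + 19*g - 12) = 1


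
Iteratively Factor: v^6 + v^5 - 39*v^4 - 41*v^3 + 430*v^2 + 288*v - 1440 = (v - 3)*(v^5 + 4*v^4 - 27*v^3 - 122*v^2 + 64*v + 480) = (v - 5)*(v - 3)*(v^4 + 9*v^3 + 18*v^2 - 32*v - 96) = (v - 5)*(v - 3)*(v + 4)*(v^3 + 5*v^2 - 2*v - 24) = (v - 5)*(v - 3)*(v + 3)*(v + 4)*(v^2 + 2*v - 8) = (v - 5)*(v - 3)*(v - 2)*(v + 3)*(v + 4)*(v + 4)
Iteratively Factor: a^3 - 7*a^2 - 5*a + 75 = (a - 5)*(a^2 - 2*a - 15) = (a - 5)^2*(a + 3)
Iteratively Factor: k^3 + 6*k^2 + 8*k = (k + 2)*(k^2 + 4*k) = (k + 2)*(k + 4)*(k)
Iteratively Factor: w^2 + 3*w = (w + 3)*(w)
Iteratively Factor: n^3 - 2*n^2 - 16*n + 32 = (n - 4)*(n^2 + 2*n - 8) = (n - 4)*(n - 2)*(n + 4)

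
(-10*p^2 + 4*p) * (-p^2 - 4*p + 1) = 10*p^4 + 36*p^3 - 26*p^2 + 4*p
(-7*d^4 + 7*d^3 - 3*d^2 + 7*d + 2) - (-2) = -7*d^4 + 7*d^3 - 3*d^2 + 7*d + 4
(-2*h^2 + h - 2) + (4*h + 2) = -2*h^2 + 5*h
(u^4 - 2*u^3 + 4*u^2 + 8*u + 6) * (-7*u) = -7*u^5 + 14*u^4 - 28*u^3 - 56*u^2 - 42*u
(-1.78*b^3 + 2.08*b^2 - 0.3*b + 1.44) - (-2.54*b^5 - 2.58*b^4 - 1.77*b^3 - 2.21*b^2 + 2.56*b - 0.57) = 2.54*b^5 + 2.58*b^4 - 0.01*b^3 + 4.29*b^2 - 2.86*b + 2.01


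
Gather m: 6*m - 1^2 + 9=6*m + 8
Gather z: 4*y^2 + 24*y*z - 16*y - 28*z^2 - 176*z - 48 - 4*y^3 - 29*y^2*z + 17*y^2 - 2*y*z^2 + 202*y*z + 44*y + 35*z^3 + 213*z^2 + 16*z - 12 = -4*y^3 + 21*y^2 + 28*y + 35*z^3 + z^2*(185 - 2*y) + z*(-29*y^2 + 226*y - 160) - 60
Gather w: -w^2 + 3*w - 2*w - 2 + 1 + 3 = -w^2 + w + 2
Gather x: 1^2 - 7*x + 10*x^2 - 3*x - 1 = 10*x^2 - 10*x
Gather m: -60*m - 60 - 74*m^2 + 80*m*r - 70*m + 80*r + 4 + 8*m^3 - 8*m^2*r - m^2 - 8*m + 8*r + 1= 8*m^3 + m^2*(-8*r - 75) + m*(80*r - 138) + 88*r - 55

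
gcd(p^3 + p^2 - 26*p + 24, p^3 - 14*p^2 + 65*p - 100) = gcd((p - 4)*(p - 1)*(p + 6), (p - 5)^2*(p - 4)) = p - 4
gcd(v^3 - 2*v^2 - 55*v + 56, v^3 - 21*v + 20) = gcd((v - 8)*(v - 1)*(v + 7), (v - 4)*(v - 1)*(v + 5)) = v - 1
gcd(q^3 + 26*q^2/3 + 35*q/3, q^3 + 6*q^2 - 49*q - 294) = q + 7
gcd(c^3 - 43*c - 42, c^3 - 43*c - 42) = c^3 - 43*c - 42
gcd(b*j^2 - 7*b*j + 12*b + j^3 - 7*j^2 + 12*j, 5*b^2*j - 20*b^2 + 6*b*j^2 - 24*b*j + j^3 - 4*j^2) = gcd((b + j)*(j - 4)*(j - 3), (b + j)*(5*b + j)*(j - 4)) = b*j - 4*b + j^2 - 4*j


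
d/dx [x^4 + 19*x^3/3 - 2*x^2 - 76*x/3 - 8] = 4*x^3 + 19*x^2 - 4*x - 76/3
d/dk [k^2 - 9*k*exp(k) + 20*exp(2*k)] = -9*k*exp(k) + 2*k + 40*exp(2*k) - 9*exp(k)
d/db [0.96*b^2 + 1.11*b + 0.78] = 1.92*b + 1.11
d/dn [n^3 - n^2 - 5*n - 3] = 3*n^2 - 2*n - 5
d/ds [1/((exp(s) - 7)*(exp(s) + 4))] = (3 - 2*exp(s))*exp(s)/(exp(4*s) - 6*exp(3*s) - 47*exp(2*s) + 168*exp(s) + 784)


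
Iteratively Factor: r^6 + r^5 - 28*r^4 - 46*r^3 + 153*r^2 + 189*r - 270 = (r - 2)*(r^5 + 3*r^4 - 22*r^3 - 90*r^2 - 27*r + 135) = (r - 2)*(r + 3)*(r^4 - 22*r^2 - 24*r + 45) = (r - 2)*(r + 3)^2*(r^3 - 3*r^2 - 13*r + 15) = (r - 5)*(r - 2)*(r + 3)^2*(r^2 + 2*r - 3) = (r - 5)*(r - 2)*(r + 3)^3*(r - 1)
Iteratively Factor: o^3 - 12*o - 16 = (o + 2)*(o^2 - 2*o - 8) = (o + 2)^2*(o - 4)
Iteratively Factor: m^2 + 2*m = (m)*(m + 2)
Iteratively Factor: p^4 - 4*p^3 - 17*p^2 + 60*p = (p - 5)*(p^3 + p^2 - 12*p) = (p - 5)*(p + 4)*(p^2 - 3*p) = (p - 5)*(p - 3)*(p + 4)*(p)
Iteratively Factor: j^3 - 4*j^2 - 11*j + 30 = (j + 3)*(j^2 - 7*j + 10) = (j - 2)*(j + 3)*(j - 5)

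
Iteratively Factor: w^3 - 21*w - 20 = (w + 4)*(w^2 - 4*w - 5) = (w + 1)*(w + 4)*(w - 5)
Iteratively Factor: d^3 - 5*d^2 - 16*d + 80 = (d - 4)*(d^2 - d - 20) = (d - 5)*(d - 4)*(d + 4)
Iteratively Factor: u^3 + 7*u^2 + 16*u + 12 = (u + 2)*(u^2 + 5*u + 6) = (u + 2)*(u + 3)*(u + 2)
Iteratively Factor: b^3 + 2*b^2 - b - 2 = (b + 2)*(b^2 - 1) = (b - 1)*(b + 2)*(b + 1)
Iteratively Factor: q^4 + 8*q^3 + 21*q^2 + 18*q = (q)*(q^3 + 8*q^2 + 21*q + 18) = q*(q + 3)*(q^2 + 5*q + 6) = q*(q + 3)^2*(q + 2)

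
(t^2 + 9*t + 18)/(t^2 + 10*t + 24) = (t + 3)/(t + 4)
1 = 1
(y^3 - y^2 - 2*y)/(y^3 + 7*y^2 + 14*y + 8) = y*(y - 2)/(y^2 + 6*y + 8)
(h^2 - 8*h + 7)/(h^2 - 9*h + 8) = (h - 7)/(h - 8)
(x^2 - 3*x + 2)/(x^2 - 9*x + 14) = (x - 1)/(x - 7)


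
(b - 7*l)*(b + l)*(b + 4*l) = b^3 - 2*b^2*l - 31*b*l^2 - 28*l^3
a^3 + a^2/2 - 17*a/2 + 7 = (a - 2)*(a - 1)*(a + 7/2)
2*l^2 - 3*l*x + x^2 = (-2*l + x)*(-l + x)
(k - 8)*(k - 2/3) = k^2 - 26*k/3 + 16/3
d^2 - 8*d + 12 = (d - 6)*(d - 2)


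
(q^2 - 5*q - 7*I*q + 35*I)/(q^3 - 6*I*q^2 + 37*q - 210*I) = (q - 5)/(q^2 + I*q + 30)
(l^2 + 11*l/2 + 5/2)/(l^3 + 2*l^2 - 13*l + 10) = (l + 1/2)/(l^2 - 3*l + 2)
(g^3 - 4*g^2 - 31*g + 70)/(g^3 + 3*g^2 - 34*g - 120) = (g^2 - 9*g + 14)/(g^2 - 2*g - 24)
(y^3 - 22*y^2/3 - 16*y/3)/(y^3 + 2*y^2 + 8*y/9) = 3*(y - 8)/(3*y + 4)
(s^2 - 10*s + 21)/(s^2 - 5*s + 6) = (s - 7)/(s - 2)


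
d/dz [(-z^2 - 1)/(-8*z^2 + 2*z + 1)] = 2*(-z^2 - 9*z + 1)/(64*z^4 - 32*z^3 - 12*z^2 + 4*z + 1)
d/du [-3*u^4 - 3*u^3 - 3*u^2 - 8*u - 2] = -12*u^3 - 9*u^2 - 6*u - 8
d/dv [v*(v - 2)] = 2*v - 2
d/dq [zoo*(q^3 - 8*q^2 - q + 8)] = zoo*(q^2 + q + 1)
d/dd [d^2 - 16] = 2*d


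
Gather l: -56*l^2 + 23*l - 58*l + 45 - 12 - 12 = -56*l^2 - 35*l + 21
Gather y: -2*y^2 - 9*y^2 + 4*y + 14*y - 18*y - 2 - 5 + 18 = 11 - 11*y^2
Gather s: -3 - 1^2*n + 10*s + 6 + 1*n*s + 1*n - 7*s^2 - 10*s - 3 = n*s - 7*s^2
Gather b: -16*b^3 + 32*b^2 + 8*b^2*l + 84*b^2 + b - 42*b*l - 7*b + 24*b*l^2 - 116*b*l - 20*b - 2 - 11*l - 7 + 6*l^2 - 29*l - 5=-16*b^3 + b^2*(8*l + 116) + b*(24*l^2 - 158*l - 26) + 6*l^2 - 40*l - 14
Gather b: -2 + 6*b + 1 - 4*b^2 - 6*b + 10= 9 - 4*b^2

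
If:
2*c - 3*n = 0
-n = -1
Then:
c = 3/2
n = 1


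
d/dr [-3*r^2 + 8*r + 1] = 8 - 6*r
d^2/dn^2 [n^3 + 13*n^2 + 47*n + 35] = 6*n + 26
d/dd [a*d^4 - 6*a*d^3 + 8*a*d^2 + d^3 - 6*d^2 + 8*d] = 4*a*d^3 - 18*a*d^2 + 16*a*d + 3*d^2 - 12*d + 8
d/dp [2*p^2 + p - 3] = 4*p + 1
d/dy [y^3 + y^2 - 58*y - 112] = 3*y^2 + 2*y - 58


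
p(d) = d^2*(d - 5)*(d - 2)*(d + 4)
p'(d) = d^2*(d - 5)*(d - 2) + d^2*(d - 5)*(d + 4) + d^2*(d - 2)*(d + 4) + 2*d*(d - 5)*(d - 2)*(d + 4) = d*(5*d^3 - 12*d^2 - 54*d + 80)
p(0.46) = 6.60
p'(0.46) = 24.43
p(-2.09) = 241.93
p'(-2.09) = -198.12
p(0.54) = 8.62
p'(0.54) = 25.99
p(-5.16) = -2246.80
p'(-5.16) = 3342.69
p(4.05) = -257.15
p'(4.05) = -13.69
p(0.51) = 7.85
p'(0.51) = 25.50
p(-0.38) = 6.69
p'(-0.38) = -37.43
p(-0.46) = 10.06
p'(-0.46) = -46.83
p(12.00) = 161280.00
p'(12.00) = 76128.00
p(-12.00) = -274176.00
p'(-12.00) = 115680.00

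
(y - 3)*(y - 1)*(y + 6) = y^3 + 2*y^2 - 21*y + 18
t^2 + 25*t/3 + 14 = (t + 7/3)*(t + 6)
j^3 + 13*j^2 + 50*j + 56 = (j + 2)*(j + 4)*(j + 7)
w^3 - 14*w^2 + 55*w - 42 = (w - 7)*(w - 6)*(w - 1)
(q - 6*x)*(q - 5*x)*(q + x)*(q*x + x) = q^4*x - 10*q^3*x^2 + q^3*x + 19*q^2*x^3 - 10*q^2*x^2 + 30*q*x^4 + 19*q*x^3 + 30*x^4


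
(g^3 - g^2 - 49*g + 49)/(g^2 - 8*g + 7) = g + 7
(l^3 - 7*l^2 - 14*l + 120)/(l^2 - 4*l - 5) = (l^2 - 2*l - 24)/(l + 1)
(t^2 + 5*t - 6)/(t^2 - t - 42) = (t - 1)/(t - 7)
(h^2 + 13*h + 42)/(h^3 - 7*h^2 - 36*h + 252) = (h + 7)/(h^2 - 13*h + 42)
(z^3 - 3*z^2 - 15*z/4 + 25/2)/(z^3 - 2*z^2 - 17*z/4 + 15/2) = (2*z - 5)/(2*z - 3)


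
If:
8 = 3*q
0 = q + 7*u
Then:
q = 8/3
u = -8/21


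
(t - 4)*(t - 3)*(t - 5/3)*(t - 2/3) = t^4 - 28*t^3/3 + 265*t^2/9 - 322*t/9 + 40/3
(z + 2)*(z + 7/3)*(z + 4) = z^3 + 25*z^2/3 + 22*z + 56/3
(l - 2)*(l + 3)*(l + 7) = l^3 + 8*l^2 + l - 42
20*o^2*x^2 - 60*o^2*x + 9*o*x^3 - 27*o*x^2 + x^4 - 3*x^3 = x*(4*o + x)*(5*o + x)*(x - 3)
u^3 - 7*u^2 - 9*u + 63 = (u - 7)*(u - 3)*(u + 3)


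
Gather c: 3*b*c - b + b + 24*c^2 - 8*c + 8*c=3*b*c + 24*c^2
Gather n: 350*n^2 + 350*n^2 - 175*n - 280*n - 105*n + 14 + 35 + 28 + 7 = 700*n^2 - 560*n + 84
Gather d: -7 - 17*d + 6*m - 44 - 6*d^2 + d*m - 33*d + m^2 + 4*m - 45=-6*d^2 + d*(m - 50) + m^2 + 10*m - 96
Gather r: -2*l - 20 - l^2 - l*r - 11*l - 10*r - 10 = -l^2 - 13*l + r*(-l - 10) - 30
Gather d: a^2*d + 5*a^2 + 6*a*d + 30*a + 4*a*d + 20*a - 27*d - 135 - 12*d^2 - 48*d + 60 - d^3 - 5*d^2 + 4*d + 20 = 5*a^2 + 50*a - d^3 - 17*d^2 + d*(a^2 + 10*a - 71) - 55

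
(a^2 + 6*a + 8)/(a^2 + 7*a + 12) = (a + 2)/(a + 3)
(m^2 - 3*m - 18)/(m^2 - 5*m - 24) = (m - 6)/(m - 8)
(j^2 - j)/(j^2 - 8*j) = (j - 1)/(j - 8)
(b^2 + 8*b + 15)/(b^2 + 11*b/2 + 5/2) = 2*(b + 3)/(2*b + 1)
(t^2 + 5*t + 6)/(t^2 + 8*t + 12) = (t + 3)/(t + 6)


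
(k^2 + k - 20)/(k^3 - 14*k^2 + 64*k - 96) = (k + 5)/(k^2 - 10*k + 24)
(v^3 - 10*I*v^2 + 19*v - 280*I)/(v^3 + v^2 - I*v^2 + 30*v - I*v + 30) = (v^2 - 15*I*v - 56)/(v^2 + v*(1 - 6*I) - 6*I)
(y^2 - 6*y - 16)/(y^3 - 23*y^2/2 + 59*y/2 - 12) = 2*(y + 2)/(2*y^2 - 7*y + 3)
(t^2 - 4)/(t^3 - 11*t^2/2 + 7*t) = 2*(t + 2)/(t*(2*t - 7))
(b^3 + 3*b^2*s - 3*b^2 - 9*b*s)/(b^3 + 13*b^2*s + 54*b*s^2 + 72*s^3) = b*(b - 3)/(b^2 + 10*b*s + 24*s^2)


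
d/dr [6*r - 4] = 6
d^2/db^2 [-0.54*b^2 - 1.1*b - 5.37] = -1.08000000000000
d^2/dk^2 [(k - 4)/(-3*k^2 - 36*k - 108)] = 2*(24 - k)/(3*(k^4 + 24*k^3 + 216*k^2 + 864*k + 1296))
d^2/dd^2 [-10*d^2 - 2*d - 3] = -20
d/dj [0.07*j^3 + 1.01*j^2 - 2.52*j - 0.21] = 0.21*j^2 + 2.02*j - 2.52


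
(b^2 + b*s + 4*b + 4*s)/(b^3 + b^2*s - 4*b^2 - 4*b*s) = (b + 4)/(b*(b - 4))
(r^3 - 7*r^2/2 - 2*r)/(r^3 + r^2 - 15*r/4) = 2*(2*r^2 - 7*r - 4)/(4*r^2 + 4*r - 15)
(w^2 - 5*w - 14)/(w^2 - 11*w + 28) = (w + 2)/(w - 4)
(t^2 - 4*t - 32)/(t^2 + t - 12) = (t - 8)/(t - 3)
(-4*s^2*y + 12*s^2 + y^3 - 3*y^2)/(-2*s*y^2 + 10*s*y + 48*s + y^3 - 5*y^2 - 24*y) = (2*s*y - 6*s + y^2 - 3*y)/(y^2 - 5*y - 24)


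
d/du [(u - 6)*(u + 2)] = 2*u - 4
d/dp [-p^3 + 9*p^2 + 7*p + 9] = -3*p^2 + 18*p + 7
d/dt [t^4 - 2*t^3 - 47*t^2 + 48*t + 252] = 4*t^3 - 6*t^2 - 94*t + 48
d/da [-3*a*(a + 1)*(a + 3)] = -9*a^2 - 24*a - 9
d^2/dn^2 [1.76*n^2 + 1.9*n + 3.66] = 3.52000000000000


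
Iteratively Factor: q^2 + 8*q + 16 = (q + 4)*(q + 4)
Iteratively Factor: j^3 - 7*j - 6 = (j - 3)*(j^2 + 3*j + 2) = (j - 3)*(j + 2)*(j + 1)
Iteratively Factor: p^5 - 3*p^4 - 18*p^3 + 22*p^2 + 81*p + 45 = (p - 3)*(p^4 - 18*p^2 - 32*p - 15) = (p - 3)*(p + 3)*(p^3 - 3*p^2 - 9*p - 5) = (p - 5)*(p - 3)*(p + 3)*(p^2 + 2*p + 1) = (p - 5)*(p - 3)*(p + 1)*(p + 3)*(p + 1)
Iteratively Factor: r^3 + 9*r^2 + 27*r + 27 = (r + 3)*(r^2 + 6*r + 9) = (r + 3)^2*(r + 3)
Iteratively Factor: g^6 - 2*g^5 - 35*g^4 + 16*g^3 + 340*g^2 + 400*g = (g - 5)*(g^5 + 3*g^4 - 20*g^3 - 84*g^2 - 80*g) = g*(g - 5)*(g^4 + 3*g^3 - 20*g^2 - 84*g - 80) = g*(g - 5)*(g + 4)*(g^3 - g^2 - 16*g - 20) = g*(g - 5)*(g + 2)*(g + 4)*(g^2 - 3*g - 10) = g*(g - 5)*(g + 2)^2*(g + 4)*(g - 5)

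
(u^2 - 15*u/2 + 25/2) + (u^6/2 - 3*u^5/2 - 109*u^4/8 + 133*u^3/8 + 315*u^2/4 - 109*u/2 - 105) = u^6/2 - 3*u^5/2 - 109*u^4/8 + 133*u^3/8 + 319*u^2/4 - 62*u - 185/2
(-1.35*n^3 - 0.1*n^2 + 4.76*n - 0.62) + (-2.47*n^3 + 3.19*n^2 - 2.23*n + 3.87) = -3.82*n^3 + 3.09*n^2 + 2.53*n + 3.25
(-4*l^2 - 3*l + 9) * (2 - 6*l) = 24*l^3 + 10*l^2 - 60*l + 18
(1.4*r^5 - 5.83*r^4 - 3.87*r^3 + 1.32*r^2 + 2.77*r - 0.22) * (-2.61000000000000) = -3.654*r^5 + 15.2163*r^4 + 10.1007*r^3 - 3.4452*r^2 - 7.2297*r + 0.5742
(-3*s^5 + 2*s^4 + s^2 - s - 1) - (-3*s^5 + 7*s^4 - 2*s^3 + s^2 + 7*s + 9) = -5*s^4 + 2*s^3 - 8*s - 10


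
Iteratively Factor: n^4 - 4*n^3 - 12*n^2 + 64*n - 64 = (n - 2)*(n^3 - 2*n^2 - 16*n + 32) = (n - 2)^2*(n^2 - 16) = (n - 4)*(n - 2)^2*(n + 4)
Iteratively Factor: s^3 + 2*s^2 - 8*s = (s)*(s^2 + 2*s - 8) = s*(s - 2)*(s + 4)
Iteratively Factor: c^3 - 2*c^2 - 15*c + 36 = (c - 3)*(c^2 + c - 12) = (c - 3)*(c + 4)*(c - 3)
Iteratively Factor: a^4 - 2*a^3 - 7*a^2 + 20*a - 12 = (a - 2)*(a^3 - 7*a + 6) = (a - 2)*(a - 1)*(a^2 + a - 6) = (a - 2)^2*(a - 1)*(a + 3)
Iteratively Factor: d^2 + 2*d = (d)*(d + 2)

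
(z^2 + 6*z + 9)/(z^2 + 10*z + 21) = (z + 3)/(z + 7)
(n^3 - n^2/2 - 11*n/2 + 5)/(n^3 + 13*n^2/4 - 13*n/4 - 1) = 2*(2*n^2 + n - 10)/(4*n^2 + 17*n + 4)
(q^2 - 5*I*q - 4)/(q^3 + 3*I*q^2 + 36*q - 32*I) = 1/(q + 8*I)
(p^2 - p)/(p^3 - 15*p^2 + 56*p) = (p - 1)/(p^2 - 15*p + 56)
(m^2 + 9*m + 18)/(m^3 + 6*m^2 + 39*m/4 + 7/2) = 4*(m^2 + 9*m + 18)/(4*m^3 + 24*m^2 + 39*m + 14)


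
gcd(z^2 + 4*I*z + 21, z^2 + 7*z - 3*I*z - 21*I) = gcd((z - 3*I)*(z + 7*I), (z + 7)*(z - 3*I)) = z - 3*I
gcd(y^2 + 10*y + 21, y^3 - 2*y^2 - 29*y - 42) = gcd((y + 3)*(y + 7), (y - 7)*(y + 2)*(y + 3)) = y + 3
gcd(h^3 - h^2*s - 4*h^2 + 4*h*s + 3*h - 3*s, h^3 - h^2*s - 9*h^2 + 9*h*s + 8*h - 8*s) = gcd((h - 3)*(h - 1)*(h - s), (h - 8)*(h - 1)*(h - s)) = -h^2 + h*s + h - s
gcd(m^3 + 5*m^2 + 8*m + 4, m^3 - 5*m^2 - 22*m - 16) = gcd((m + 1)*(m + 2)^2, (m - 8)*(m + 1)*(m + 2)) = m^2 + 3*m + 2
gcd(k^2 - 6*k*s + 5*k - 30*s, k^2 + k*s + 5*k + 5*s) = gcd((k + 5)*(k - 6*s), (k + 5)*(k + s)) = k + 5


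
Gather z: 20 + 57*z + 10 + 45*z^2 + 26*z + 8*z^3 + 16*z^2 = 8*z^3 + 61*z^2 + 83*z + 30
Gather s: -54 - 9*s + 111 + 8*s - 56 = 1 - s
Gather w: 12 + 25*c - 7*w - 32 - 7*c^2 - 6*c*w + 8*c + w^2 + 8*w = -7*c^2 + 33*c + w^2 + w*(1 - 6*c) - 20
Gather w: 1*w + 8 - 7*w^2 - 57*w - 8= -7*w^2 - 56*w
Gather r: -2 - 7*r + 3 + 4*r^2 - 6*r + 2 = 4*r^2 - 13*r + 3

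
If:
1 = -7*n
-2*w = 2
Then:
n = -1/7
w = -1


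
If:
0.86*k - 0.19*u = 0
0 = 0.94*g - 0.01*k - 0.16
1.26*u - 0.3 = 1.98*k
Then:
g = 0.17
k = 0.08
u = 0.36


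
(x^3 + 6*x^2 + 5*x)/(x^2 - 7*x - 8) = x*(x + 5)/(x - 8)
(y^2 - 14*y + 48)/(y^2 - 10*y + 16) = (y - 6)/(y - 2)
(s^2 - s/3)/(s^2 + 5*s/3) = (3*s - 1)/(3*s + 5)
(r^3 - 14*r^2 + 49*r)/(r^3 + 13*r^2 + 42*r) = (r^2 - 14*r + 49)/(r^2 + 13*r + 42)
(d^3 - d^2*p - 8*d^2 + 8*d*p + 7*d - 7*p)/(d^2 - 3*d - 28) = (d^2 - d*p - d + p)/(d + 4)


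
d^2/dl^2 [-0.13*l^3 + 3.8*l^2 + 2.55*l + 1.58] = 7.6 - 0.78*l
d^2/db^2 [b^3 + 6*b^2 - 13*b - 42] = 6*b + 12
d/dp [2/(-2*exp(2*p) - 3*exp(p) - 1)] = (8*exp(p) + 6)*exp(p)/(2*exp(2*p) + 3*exp(p) + 1)^2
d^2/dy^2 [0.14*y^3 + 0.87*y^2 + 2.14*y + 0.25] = 0.84*y + 1.74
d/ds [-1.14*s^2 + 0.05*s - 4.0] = 0.05 - 2.28*s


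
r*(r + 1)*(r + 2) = r^3 + 3*r^2 + 2*r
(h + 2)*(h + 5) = h^2 + 7*h + 10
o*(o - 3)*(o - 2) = o^3 - 5*o^2 + 6*o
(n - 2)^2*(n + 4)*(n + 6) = n^4 + 6*n^3 - 12*n^2 - 56*n + 96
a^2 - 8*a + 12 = (a - 6)*(a - 2)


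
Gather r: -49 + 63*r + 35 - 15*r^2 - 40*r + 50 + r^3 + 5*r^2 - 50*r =r^3 - 10*r^2 - 27*r + 36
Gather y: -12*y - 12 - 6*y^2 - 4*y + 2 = -6*y^2 - 16*y - 10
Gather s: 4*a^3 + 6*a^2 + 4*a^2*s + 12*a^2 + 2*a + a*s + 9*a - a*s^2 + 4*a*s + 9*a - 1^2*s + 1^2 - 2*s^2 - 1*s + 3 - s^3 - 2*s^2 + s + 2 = 4*a^3 + 18*a^2 + 20*a - s^3 + s^2*(-a - 4) + s*(4*a^2 + 5*a - 1) + 6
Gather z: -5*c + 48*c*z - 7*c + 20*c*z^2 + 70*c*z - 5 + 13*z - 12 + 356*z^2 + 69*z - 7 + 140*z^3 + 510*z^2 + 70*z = -12*c + 140*z^3 + z^2*(20*c + 866) + z*(118*c + 152) - 24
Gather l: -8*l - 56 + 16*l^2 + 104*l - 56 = 16*l^2 + 96*l - 112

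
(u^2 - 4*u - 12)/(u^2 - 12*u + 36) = (u + 2)/(u - 6)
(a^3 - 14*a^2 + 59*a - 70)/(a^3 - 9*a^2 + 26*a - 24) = (a^2 - 12*a + 35)/(a^2 - 7*a + 12)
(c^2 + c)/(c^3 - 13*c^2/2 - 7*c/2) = 2*(c + 1)/(2*c^2 - 13*c - 7)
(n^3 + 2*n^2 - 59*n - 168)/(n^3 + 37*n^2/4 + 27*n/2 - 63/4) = 4*(n - 8)/(4*n - 3)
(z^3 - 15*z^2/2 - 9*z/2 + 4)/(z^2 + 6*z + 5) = (z^2 - 17*z/2 + 4)/(z + 5)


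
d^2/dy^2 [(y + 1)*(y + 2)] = 2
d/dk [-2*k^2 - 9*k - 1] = -4*k - 9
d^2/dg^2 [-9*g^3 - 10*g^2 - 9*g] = -54*g - 20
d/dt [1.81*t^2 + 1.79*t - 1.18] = 3.62*t + 1.79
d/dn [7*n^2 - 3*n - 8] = 14*n - 3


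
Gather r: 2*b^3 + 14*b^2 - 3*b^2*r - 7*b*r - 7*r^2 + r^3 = 2*b^3 + 14*b^2 + r^3 - 7*r^2 + r*(-3*b^2 - 7*b)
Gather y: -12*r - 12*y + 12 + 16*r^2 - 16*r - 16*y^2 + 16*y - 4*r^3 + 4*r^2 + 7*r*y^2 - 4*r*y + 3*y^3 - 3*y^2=-4*r^3 + 20*r^2 - 28*r + 3*y^3 + y^2*(7*r - 19) + y*(4 - 4*r) + 12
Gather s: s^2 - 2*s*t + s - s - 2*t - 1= s^2 - 2*s*t - 2*t - 1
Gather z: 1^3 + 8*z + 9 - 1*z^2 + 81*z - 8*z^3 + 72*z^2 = -8*z^3 + 71*z^2 + 89*z + 10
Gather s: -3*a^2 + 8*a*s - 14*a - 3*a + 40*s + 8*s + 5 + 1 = -3*a^2 - 17*a + s*(8*a + 48) + 6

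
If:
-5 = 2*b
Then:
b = -5/2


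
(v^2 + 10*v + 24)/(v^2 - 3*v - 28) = (v + 6)/(v - 7)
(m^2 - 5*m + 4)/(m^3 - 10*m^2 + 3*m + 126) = (m^2 - 5*m + 4)/(m^3 - 10*m^2 + 3*m + 126)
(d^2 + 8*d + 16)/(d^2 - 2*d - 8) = (d^2 + 8*d + 16)/(d^2 - 2*d - 8)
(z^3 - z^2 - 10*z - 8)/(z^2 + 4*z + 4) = (z^2 - 3*z - 4)/(z + 2)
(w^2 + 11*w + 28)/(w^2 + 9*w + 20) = (w + 7)/(w + 5)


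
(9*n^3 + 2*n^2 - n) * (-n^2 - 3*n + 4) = -9*n^5 - 29*n^4 + 31*n^3 + 11*n^2 - 4*n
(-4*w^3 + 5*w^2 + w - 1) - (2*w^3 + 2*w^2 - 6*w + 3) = -6*w^3 + 3*w^2 + 7*w - 4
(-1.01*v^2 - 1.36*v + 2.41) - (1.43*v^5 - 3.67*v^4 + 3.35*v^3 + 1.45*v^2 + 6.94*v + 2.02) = -1.43*v^5 + 3.67*v^4 - 3.35*v^3 - 2.46*v^2 - 8.3*v + 0.39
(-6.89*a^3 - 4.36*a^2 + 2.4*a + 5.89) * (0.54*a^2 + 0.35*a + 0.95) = -3.7206*a^5 - 4.7659*a^4 - 6.7755*a^3 - 0.1214*a^2 + 4.3415*a + 5.5955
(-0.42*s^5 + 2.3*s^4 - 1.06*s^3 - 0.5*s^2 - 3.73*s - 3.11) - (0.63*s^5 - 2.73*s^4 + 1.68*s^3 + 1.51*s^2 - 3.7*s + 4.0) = -1.05*s^5 + 5.03*s^4 - 2.74*s^3 - 2.01*s^2 - 0.0299999999999998*s - 7.11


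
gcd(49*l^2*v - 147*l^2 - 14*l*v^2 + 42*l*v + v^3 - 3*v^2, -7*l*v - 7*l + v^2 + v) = -7*l + v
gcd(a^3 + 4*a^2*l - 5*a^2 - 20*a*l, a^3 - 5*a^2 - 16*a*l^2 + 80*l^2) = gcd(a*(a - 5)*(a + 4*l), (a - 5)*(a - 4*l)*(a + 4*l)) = a^2 + 4*a*l - 5*a - 20*l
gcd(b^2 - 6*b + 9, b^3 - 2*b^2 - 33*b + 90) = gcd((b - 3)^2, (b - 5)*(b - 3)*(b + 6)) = b - 3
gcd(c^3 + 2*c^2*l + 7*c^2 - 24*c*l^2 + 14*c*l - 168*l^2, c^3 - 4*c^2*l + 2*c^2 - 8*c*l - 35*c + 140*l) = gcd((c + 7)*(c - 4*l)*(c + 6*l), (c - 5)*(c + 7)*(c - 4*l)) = c^2 - 4*c*l + 7*c - 28*l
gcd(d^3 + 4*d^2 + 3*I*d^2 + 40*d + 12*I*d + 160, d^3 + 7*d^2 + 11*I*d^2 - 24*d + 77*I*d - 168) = d + 8*I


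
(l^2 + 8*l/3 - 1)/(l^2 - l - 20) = (-l^2 - 8*l/3 + 1)/(-l^2 + l + 20)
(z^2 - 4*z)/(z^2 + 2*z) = (z - 4)/(z + 2)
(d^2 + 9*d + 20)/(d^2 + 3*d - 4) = (d + 5)/(d - 1)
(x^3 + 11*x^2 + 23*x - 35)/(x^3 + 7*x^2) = 1 + 4/x - 5/x^2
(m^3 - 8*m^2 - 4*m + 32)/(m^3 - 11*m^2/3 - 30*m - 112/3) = 3*(m - 2)/(3*m + 7)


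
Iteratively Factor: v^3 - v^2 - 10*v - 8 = (v - 4)*(v^2 + 3*v + 2) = (v - 4)*(v + 1)*(v + 2)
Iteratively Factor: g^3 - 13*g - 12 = (g + 1)*(g^2 - g - 12) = (g - 4)*(g + 1)*(g + 3)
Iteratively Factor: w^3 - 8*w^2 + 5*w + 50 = (w - 5)*(w^2 - 3*w - 10) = (w - 5)^2*(w + 2)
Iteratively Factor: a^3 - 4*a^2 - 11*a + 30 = (a + 3)*(a^2 - 7*a + 10) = (a - 5)*(a + 3)*(a - 2)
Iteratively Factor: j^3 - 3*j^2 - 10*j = (j - 5)*(j^2 + 2*j) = (j - 5)*(j + 2)*(j)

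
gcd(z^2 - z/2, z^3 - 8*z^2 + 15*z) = z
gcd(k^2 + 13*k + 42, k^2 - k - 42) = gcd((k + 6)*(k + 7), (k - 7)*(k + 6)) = k + 6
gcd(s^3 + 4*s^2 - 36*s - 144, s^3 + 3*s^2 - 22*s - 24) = s + 6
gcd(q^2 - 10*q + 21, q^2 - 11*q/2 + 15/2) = q - 3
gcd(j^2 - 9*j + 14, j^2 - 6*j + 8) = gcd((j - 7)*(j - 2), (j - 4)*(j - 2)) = j - 2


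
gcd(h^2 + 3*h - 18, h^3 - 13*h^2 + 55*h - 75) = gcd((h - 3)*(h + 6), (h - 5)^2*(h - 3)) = h - 3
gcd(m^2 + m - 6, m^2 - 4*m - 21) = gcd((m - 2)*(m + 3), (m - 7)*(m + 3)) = m + 3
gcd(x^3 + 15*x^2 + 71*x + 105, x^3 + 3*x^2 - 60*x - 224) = x + 7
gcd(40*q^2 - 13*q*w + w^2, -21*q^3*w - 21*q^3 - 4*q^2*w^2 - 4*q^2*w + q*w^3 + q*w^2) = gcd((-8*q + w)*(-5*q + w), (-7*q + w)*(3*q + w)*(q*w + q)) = 1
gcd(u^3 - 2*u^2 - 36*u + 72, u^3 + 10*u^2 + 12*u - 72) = u^2 + 4*u - 12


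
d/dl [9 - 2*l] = -2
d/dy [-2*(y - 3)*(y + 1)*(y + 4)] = -6*y^2 - 8*y + 22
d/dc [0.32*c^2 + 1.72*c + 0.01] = 0.64*c + 1.72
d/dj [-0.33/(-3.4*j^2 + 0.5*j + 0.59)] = (0.165 - 2.244*j)/(-3.4*j^2 + 0.5*j + 0.59)^2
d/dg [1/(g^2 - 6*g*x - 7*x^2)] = 2*(-g + 3*x)/(-g^2 + 6*g*x + 7*x^2)^2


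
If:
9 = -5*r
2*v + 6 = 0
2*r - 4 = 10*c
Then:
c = -19/25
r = -9/5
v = -3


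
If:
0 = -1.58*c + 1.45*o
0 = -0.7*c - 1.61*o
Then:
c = 0.00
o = 0.00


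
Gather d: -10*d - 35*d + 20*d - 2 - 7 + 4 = -25*d - 5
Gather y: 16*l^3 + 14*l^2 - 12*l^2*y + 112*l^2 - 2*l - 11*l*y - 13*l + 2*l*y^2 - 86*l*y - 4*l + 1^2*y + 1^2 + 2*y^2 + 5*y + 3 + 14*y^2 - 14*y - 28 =16*l^3 + 126*l^2 - 19*l + y^2*(2*l + 16) + y*(-12*l^2 - 97*l - 8) - 24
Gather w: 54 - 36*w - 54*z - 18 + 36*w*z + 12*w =w*(36*z - 24) - 54*z + 36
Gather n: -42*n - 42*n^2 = -42*n^2 - 42*n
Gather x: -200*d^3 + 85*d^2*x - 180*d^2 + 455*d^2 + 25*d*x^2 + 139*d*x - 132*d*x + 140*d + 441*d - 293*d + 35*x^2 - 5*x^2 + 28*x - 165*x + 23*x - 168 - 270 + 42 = -200*d^3 + 275*d^2 + 288*d + x^2*(25*d + 30) + x*(85*d^2 + 7*d - 114) - 396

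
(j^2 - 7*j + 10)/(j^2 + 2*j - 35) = (j - 2)/(j + 7)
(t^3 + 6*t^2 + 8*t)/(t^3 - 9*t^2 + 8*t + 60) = t*(t + 4)/(t^2 - 11*t + 30)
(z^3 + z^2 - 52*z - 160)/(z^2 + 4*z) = z - 3 - 40/z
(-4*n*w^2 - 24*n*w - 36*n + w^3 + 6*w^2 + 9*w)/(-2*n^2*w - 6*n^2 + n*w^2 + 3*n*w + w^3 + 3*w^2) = (-4*n*w - 12*n + w^2 + 3*w)/(-2*n^2 + n*w + w^2)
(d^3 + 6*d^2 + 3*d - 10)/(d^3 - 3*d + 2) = (d + 5)/(d - 1)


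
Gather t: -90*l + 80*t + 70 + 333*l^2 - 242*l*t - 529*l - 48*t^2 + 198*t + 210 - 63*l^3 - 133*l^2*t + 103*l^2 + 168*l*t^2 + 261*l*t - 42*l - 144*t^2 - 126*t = -63*l^3 + 436*l^2 - 661*l + t^2*(168*l - 192) + t*(-133*l^2 + 19*l + 152) + 280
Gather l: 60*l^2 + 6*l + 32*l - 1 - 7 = 60*l^2 + 38*l - 8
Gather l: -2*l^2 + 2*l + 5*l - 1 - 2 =-2*l^2 + 7*l - 3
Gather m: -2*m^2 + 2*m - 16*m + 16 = -2*m^2 - 14*m + 16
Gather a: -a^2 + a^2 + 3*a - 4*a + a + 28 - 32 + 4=0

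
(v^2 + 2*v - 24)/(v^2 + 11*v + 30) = (v - 4)/(v + 5)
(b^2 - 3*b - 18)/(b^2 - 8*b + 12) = (b + 3)/(b - 2)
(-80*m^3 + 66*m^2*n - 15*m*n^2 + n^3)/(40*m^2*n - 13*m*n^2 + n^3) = (-2*m + n)/n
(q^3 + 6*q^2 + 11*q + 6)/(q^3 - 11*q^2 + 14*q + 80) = (q^2 + 4*q + 3)/(q^2 - 13*q + 40)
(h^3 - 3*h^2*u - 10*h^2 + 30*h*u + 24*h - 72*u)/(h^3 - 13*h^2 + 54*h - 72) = (h - 3*u)/(h - 3)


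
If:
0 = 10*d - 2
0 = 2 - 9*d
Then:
No Solution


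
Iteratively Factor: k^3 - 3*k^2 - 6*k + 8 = (k - 4)*(k^2 + k - 2) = (k - 4)*(k + 2)*(k - 1)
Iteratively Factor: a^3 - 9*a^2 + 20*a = (a - 5)*(a^2 - 4*a) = a*(a - 5)*(a - 4)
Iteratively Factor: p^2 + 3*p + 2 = (p + 2)*(p + 1)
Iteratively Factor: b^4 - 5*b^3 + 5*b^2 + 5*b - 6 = (b - 3)*(b^3 - 2*b^2 - b + 2) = (b - 3)*(b - 2)*(b^2 - 1) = (b - 3)*(b - 2)*(b - 1)*(b + 1)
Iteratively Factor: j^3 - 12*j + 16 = (j - 2)*(j^2 + 2*j - 8) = (j - 2)^2*(j + 4)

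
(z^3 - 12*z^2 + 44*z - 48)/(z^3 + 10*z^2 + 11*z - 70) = (z^2 - 10*z + 24)/(z^2 + 12*z + 35)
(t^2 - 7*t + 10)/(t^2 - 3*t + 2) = (t - 5)/(t - 1)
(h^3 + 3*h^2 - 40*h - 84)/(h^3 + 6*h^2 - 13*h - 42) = (h - 6)/(h - 3)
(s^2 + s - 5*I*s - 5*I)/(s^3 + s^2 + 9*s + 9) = (s - 5*I)/(s^2 + 9)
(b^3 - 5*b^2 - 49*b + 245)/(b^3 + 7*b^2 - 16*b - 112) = (b^2 - 12*b + 35)/(b^2 - 16)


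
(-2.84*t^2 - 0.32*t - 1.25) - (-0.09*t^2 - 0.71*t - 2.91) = -2.75*t^2 + 0.39*t + 1.66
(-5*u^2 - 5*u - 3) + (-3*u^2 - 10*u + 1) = -8*u^2 - 15*u - 2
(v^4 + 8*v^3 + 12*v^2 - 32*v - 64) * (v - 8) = v^5 - 52*v^3 - 128*v^2 + 192*v + 512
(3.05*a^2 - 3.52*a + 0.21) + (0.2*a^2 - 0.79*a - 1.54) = 3.25*a^2 - 4.31*a - 1.33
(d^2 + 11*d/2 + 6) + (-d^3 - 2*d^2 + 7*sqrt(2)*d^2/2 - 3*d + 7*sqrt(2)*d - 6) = -d^3 - d^2 + 7*sqrt(2)*d^2/2 + 5*d/2 + 7*sqrt(2)*d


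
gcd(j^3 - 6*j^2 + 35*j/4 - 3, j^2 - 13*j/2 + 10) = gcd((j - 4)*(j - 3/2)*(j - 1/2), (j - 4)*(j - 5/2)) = j - 4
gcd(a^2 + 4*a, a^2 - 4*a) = a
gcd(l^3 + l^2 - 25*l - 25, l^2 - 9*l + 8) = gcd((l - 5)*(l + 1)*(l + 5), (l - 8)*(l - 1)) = 1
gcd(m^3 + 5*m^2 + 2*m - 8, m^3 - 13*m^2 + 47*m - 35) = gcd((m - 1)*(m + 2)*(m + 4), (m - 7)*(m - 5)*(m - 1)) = m - 1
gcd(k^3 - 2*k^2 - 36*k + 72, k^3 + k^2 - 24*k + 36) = k^2 + 4*k - 12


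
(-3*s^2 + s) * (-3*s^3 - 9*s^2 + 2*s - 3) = 9*s^5 + 24*s^4 - 15*s^3 + 11*s^2 - 3*s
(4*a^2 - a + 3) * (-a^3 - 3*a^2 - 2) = -4*a^5 - 11*a^4 - 17*a^2 + 2*a - 6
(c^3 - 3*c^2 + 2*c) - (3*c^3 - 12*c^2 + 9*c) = -2*c^3 + 9*c^2 - 7*c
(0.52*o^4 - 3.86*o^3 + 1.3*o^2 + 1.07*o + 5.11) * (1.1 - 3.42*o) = -1.7784*o^5 + 13.7732*o^4 - 8.692*o^3 - 2.2294*o^2 - 16.2992*o + 5.621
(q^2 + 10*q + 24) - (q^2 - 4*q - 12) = 14*q + 36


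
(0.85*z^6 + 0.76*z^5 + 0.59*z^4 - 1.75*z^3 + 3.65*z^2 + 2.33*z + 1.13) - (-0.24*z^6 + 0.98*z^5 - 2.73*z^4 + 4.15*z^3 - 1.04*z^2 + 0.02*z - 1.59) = 1.09*z^6 - 0.22*z^5 + 3.32*z^4 - 5.9*z^3 + 4.69*z^2 + 2.31*z + 2.72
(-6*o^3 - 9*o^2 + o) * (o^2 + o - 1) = -6*o^5 - 15*o^4 - 2*o^3 + 10*o^2 - o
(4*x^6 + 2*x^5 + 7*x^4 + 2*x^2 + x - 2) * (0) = 0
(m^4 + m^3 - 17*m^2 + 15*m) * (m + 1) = m^5 + 2*m^4 - 16*m^3 - 2*m^2 + 15*m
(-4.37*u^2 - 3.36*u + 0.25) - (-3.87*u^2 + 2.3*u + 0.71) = -0.5*u^2 - 5.66*u - 0.46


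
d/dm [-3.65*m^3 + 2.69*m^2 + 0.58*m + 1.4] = -10.95*m^2 + 5.38*m + 0.58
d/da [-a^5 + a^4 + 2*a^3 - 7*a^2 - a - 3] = -5*a^4 + 4*a^3 + 6*a^2 - 14*a - 1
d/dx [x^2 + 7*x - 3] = 2*x + 7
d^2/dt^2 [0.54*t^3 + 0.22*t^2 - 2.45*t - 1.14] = 3.24*t + 0.44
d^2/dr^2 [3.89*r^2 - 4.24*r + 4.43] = 7.78000000000000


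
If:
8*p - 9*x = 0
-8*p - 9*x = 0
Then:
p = 0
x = 0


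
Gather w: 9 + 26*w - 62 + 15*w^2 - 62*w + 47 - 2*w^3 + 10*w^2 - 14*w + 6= -2*w^3 + 25*w^2 - 50*w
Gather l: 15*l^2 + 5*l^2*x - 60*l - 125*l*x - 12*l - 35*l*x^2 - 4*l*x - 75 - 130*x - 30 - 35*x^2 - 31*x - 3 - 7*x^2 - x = l^2*(5*x + 15) + l*(-35*x^2 - 129*x - 72) - 42*x^2 - 162*x - 108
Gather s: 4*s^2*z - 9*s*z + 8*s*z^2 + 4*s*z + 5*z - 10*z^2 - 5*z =4*s^2*z + s*(8*z^2 - 5*z) - 10*z^2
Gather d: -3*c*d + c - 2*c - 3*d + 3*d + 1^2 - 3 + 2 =-3*c*d - c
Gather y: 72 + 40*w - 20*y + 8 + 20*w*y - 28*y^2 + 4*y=40*w - 28*y^2 + y*(20*w - 16) + 80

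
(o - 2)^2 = o^2 - 4*o + 4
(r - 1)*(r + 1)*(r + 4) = r^3 + 4*r^2 - r - 4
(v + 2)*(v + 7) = v^2 + 9*v + 14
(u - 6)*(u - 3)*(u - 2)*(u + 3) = u^4 - 8*u^3 + 3*u^2 + 72*u - 108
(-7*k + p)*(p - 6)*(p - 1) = -7*k*p^2 + 49*k*p - 42*k + p^3 - 7*p^2 + 6*p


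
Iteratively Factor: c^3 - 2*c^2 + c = (c - 1)*(c^2 - c) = (c - 1)^2*(c)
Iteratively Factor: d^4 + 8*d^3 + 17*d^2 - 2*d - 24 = (d - 1)*(d^3 + 9*d^2 + 26*d + 24) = (d - 1)*(d + 2)*(d^2 + 7*d + 12) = (d - 1)*(d + 2)*(d + 3)*(d + 4)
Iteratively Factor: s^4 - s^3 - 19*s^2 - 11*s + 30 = (s - 1)*(s^3 - 19*s - 30) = (s - 5)*(s - 1)*(s^2 + 5*s + 6) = (s - 5)*(s - 1)*(s + 2)*(s + 3)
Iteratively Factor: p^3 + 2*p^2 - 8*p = (p - 2)*(p^2 + 4*p) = (p - 2)*(p + 4)*(p)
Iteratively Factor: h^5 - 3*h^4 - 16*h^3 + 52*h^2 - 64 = (h + 4)*(h^4 - 7*h^3 + 12*h^2 + 4*h - 16) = (h - 4)*(h + 4)*(h^3 - 3*h^2 + 4) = (h - 4)*(h - 2)*(h + 4)*(h^2 - h - 2) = (h - 4)*(h - 2)^2*(h + 4)*(h + 1)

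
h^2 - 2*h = h*(h - 2)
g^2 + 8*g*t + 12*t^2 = (g + 2*t)*(g + 6*t)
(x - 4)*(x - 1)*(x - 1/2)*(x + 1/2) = x^4 - 5*x^3 + 15*x^2/4 + 5*x/4 - 1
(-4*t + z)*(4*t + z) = -16*t^2 + z^2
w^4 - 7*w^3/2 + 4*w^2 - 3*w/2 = w*(w - 3/2)*(w - 1)^2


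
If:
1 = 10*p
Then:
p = 1/10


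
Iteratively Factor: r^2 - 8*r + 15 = (r - 5)*(r - 3)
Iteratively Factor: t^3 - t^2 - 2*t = (t + 1)*(t^2 - 2*t) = (t - 2)*(t + 1)*(t)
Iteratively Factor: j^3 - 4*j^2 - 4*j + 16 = (j + 2)*(j^2 - 6*j + 8) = (j - 2)*(j + 2)*(j - 4)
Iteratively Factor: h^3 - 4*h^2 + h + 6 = (h + 1)*(h^2 - 5*h + 6) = (h - 3)*(h + 1)*(h - 2)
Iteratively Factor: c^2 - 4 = (c - 2)*(c + 2)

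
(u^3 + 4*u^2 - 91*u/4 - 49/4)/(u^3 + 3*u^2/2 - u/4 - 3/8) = 2*(2*u^2 + 7*u - 49)/(4*u^2 + 4*u - 3)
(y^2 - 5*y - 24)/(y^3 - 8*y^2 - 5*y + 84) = (y - 8)/(y^2 - 11*y + 28)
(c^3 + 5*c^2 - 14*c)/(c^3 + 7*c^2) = (c - 2)/c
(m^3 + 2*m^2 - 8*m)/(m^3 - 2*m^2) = (m + 4)/m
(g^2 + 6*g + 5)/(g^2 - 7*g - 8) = (g + 5)/(g - 8)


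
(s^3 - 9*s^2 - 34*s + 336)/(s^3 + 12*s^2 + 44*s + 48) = (s^2 - 15*s + 56)/(s^2 + 6*s + 8)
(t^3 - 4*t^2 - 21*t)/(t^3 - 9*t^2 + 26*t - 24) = t*(t^2 - 4*t - 21)/(t^3 - 9*t^2 + 26*t - 24)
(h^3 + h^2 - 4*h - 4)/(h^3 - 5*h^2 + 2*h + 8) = (h + 2)/(h - 4)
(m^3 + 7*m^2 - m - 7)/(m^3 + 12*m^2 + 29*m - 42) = (m + 1)/(m + 6)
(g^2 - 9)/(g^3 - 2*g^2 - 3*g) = (g + 3)/(g*(g + 1))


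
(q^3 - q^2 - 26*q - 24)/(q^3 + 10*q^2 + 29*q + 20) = (q - 6)/(q + 5)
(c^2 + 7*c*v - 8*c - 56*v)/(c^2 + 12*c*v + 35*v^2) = (c - 8)/(c + 5*v)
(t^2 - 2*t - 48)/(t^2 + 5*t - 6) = (t - 8)/(t - 1)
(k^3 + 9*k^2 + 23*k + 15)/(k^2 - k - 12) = (k^2 + 6*k + 5)/(k - 4)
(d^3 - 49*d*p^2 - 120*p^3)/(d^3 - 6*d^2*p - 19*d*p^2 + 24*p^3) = (-d - 5*p)/(-d + p)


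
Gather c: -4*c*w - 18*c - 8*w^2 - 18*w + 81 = c*(-4*w - 18) - 8*w^2 - 18*w + 81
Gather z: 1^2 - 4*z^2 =1 - 4*z^2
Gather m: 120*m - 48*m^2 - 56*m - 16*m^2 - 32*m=-64*m^2 + 32*m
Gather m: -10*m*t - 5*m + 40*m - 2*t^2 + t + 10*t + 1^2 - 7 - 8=m*(35 - 10*t) - 2*t^2 + 11*t - 14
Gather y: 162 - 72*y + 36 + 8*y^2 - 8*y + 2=8*y^2 - 80*y + 200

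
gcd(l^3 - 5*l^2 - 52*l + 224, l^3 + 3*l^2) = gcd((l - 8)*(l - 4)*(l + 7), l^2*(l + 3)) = 1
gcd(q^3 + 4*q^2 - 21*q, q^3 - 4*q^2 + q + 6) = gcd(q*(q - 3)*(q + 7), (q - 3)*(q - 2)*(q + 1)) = q - 3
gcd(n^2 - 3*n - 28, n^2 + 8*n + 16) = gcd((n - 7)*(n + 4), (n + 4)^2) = n + 4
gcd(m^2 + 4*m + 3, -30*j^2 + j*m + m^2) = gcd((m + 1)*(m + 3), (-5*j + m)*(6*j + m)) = 1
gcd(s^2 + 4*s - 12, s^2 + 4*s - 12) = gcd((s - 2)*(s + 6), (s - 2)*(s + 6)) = s^2 + 4*s - 12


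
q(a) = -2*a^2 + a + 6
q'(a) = 1 - 4*a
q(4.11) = -23.67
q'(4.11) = -15.44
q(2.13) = -0.94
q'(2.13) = -7.52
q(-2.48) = -8.78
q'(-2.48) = 10.92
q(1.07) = 4.78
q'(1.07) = -3.28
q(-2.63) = -10.46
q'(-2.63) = 11.52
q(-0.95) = 3.24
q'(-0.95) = 4.80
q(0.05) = 6.04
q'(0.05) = 0.80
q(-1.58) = -0.57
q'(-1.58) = 7.32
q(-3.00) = -15.00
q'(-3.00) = 13.00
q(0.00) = 6.00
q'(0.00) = 1.00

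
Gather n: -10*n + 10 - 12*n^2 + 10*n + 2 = 12 - 12*n^2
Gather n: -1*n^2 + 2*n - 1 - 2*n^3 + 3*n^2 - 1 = -2*n^3 + 2*n^2 + 2*n - 2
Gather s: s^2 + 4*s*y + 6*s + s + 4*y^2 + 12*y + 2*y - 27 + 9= s^2 + s*(4*y + 7) + 4*y^2 + 14*y - 18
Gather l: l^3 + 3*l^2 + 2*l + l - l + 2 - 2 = l^3 + 3*l^2 + 2*l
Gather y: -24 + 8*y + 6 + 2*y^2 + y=2*y^2 + 9*y - 18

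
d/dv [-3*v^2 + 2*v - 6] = 2 - 6*v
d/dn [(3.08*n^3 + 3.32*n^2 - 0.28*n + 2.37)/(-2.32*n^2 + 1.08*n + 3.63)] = (-7.1456*n^4 + 6.6528*n^3 + 36.4772*n^2 + 35.1*n - 3.576)/(5.3824*n^4 - 5.0112*n^3 - 15.6768*n^2 + 7.8408*n + 13.1769)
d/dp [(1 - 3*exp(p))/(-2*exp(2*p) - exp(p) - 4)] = (-(3*exp(p) - 1)*(4*exp(p) + 1) + 6*exp(2*p) + 3*exp(p) + 12)*exp(p)/(2*exp(2*p) + exp(p) + 4)^2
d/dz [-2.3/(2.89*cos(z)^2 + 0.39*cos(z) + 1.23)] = -(13.294*cos(z) + 0.897)*sin(z)/(2.89*cos(z)^2 + 0.39*cos(z) + 1.23)^2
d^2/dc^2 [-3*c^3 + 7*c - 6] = -18*c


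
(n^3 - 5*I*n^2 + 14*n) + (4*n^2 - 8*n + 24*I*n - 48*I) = n^3 + 4*n^2 - 5*I*n^2 + 6*n + 24*I*n - 48*I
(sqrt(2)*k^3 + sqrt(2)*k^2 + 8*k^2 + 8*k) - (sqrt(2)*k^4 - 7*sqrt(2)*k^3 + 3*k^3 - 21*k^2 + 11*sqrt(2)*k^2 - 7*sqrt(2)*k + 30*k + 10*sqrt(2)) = -sqrt(2)*k^4 - 3*k^3 + 8*sqrt(2)*k^3 - 10*sqrt(2)*k^2 + 29*k^2 - 22*k + 7*sqrt(2)*k - 10*sqrt(2)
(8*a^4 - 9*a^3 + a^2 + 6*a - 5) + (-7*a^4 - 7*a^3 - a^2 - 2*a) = a^4 - 16*a^3 + 4*a - 5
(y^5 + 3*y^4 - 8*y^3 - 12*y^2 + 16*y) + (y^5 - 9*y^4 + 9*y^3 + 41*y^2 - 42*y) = 2*y^5 - 6*y^4 + y^3 + 29*y^2 - 26*y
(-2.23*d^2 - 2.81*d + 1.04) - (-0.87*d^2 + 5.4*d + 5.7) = -1.36*d^2 - 8.21*d - 4.66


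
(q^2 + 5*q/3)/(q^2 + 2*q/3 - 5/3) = q/(q - 1)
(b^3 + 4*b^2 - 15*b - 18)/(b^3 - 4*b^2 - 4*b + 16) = (b^3 + 4*b^2 - 15*b - 18)/(b^3 - 4*b^2 - 4*b + 16)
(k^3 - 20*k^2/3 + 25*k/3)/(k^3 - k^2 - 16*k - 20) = k*(3*k - 5)/(3*(k^2 + 4*k + 4))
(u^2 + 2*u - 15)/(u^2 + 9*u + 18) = (u^2 + 2*u - 15)/(u^2 + 9*u + 18)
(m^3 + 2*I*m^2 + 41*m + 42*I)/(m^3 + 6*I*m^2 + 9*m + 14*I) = (m - 6*I)/(m - 2*I)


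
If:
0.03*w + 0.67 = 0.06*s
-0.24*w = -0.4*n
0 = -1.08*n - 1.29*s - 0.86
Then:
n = -7.08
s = 5.26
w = -11.81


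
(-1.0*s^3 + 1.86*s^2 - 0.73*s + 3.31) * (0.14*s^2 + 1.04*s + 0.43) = -0.14*s^5 - 0.7796*s^4 + 1.4022*s^3 + 0.504*s^2 + 3.1285*s + 1.4233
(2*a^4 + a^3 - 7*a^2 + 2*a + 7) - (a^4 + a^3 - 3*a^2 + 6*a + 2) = a^4 - 4*a^2 - 4*a + 5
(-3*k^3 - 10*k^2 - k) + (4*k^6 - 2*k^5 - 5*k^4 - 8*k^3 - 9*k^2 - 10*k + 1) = 4*k^6 - 2*k^5 - 5*k^4 - 11*k^3 - 19*k^2 - 11*k + 1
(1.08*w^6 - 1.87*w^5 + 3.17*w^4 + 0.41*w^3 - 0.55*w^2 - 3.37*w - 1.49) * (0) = 0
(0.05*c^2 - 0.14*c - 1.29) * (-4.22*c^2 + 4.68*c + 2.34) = -0.211*c^4 + 0.8248*c^3 + 4.9056*c^2 - 6.3648*c - 3.0186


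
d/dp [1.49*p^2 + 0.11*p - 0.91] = 2.98*p + 0.11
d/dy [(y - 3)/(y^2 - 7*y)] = (-y^2 + 6*y - 21)/(y^2*(y^2 - 14*y + 49))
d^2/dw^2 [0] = 0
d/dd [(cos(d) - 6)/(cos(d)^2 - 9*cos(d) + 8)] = (cos(d)^2 - 12*cos(d) + 46)*sin(d)/(cos(d)^2 - 9*cos(d) + 8)^2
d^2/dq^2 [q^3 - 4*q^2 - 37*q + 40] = 6*q - 8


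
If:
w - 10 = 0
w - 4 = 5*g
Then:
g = 6/5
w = 10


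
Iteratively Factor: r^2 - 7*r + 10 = (r - 5)*(r - 2)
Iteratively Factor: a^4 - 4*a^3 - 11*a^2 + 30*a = (a + 3)*(a^3 - 7*a^2 + 10*a) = (a - 5)*(a + 3)*(a^2 - 2*a) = (a - 5)*(a - 2)*(a + 3)*(a)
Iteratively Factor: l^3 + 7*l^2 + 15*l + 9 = (l + 1)*(l^2 + 6*l + 9) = (l + 1)*(l + 3)*(l + 3)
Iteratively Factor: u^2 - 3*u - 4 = (u + 1)*(u - 4)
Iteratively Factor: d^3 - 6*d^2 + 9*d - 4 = (d - 1)*(d^2 - 5*d + 4) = (d - 1)^2*(d - 4)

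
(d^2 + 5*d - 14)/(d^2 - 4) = (d + 7)/(d + 2)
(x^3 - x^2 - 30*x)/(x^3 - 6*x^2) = (x + 5)/x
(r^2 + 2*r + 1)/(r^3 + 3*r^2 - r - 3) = (r + 1)/(r^2 + 2*r - 3)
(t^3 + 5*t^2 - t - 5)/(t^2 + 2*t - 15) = (t^2 - 1)/(t - 3)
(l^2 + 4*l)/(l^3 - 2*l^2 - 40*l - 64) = l/(l^2 - 6*l - 16)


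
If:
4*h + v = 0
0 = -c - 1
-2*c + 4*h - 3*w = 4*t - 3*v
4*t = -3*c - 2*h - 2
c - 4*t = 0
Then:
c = -1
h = 1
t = -1/4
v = -4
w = -5/3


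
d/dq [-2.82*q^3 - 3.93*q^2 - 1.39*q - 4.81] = -8.46*q^2 - 7.86*q - 1.39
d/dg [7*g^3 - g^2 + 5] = g*(21*g - 2)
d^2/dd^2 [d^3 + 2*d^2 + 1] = 6*d + 4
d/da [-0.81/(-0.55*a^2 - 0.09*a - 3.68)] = (-0.891*a - 0.0729)/(0.55*a^2 + 0.09*a + 3.68)^2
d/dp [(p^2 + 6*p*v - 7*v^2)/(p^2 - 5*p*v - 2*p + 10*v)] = (2*(p + 3*v)*(p^2 - 5*p*v - 2*p + 10*v) + (-2*p + 5*v + 2)*(p^2 + 6*p*v - 7*v^2))/(p^2 - 5*p*v - 2*p + 10*v)^2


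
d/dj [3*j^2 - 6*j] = 6*j - 6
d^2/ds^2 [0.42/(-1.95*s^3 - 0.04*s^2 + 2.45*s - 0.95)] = ((4.914*s + 0.0336)*(1.95*s^3 + 0.04*s^2 - 2.45*s + 0.95) - 0.42*(5.85*s^2 + 0.08*s - 2.45)*(11.7*s^2 + 0.16*s - 4.9))/(1.95*s^3 + 0.04*s^2 - 2.45*s + 0.95)^3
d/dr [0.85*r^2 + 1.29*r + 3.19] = 1.7*r + 1.29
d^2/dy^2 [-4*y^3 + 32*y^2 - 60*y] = 64 - 24*y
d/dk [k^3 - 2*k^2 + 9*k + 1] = 3*k^2 - 4*k + 9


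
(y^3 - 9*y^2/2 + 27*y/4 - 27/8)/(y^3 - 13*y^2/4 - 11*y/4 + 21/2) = (8*y^3 - 36*y^2 + 54*y - 27)/(2*(4*y^3 - 13*y^2 - 11*y + 42))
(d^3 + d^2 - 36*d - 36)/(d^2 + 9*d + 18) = (d^2 - 5*d - 6)/(d + 3)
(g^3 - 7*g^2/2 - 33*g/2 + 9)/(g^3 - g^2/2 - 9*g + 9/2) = (g - 6)/(g - 3)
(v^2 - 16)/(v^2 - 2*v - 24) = (v - 4)/(v - 6)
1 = 1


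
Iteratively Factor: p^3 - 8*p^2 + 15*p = (p - 3)*(p^2 - 5*p) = (p - 5)*(p - 3)*(p)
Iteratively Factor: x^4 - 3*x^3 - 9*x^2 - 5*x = (x)*(x^3 - 3*x^2 - 9*x - 5) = x*(x + 1)*(x^2 - 4*x - 5) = x*(x - 5)*(x + 1)*(x + 1)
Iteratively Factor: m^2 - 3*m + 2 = (m - 1)*(m - 2)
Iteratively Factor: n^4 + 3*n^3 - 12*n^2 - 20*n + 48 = (n + 4)*(n^3 - n^2 - 8*n + 12) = (n - 2)*(n + 4)*(n^2 + n - 6) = (n - 2)^2*(n + 4)*(n + 3)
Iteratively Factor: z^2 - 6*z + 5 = (z - 5)*(z - 1)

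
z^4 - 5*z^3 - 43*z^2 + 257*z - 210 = (z - 6)*(z - 5)*(z - 1)*(z + 7)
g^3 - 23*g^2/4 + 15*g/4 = g*(g - 5)*(g - 3/4)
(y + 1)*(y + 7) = y^2 + 8*y + 7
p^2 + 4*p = p*(p + 4)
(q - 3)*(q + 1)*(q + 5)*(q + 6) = q^4 + 9*q^3 + 5*q^2 - 93*q - 90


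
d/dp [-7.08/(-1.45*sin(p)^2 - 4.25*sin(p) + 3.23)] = -(20.532*sin(p) + 30.09)*cos(p)/(1.45*sin(p)^2 + 4.25*sin(p) - 3.23)^2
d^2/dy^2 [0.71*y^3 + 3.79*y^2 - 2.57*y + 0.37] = 4.26*y + 7.58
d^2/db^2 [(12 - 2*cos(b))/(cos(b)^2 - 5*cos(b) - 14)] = 2*(-9*sin(b)^4*cos(b) + 19*sin(b)^4 - 558*sin(b)^2 - 961*cos(b)/2 - 45*cos(3*b) + cos(5*b)/2 - 69)/(sin(b)^2 + 5*cos(b) + 13)^3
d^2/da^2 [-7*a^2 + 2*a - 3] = -14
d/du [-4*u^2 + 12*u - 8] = 12 - 8*u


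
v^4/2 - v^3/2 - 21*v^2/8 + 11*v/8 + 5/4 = (v/2 + 1)*(v - 5/2)*(v - 1)*(v + 1/2)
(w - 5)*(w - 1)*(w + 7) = w^3 + w^2 - 37*w + 35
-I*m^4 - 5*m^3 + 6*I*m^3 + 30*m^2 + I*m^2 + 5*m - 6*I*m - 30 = (m - 6)*(m + 1)*(m - 5*I)*(-I*m + I)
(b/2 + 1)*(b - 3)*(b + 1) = b^3/2 - 7*b/2 - 3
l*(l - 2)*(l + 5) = l^3 + 3*l^2 - 10*l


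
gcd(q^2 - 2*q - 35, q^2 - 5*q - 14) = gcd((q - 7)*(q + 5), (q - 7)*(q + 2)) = q - 7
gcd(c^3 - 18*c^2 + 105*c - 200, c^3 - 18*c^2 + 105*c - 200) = c^3 - 18*c^2 + 105*c - 200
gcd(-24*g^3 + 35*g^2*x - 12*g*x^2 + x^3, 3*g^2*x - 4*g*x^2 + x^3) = 3*g^2 - 4*g*x + x^2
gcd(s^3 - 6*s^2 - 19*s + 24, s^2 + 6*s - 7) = s - 1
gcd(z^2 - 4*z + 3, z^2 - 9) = z - 3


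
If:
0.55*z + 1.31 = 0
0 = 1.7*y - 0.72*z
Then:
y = -1.01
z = -2.38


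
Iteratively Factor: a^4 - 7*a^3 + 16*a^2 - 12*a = (a - 3)*(a^3 - 4*a^2 + 4*a) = (a - 3)*(a - 2)*(a^2 - 2*a) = a*(a - 3)*(a - 2)*(a - 2)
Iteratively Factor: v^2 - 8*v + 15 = (v - 5)*(v - 3)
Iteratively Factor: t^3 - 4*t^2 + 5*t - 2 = (t - 1)*(t^2 - 3*t + 2) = (t - 2)*(t - 1)*(t - 1)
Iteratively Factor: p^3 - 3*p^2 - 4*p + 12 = (p - 2)*(p^2 - p - 6) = (p - 2)*(p + 2)*(p - 3)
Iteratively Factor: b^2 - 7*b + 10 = (b - 5)*(b - 2)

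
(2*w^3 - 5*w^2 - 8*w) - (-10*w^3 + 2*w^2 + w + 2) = 12*w^3 - 7*w^2 - 9*w - 2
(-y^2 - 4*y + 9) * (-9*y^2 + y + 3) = 9*y^4 + 35*y^3 - 88*y^2 - 3*y + 27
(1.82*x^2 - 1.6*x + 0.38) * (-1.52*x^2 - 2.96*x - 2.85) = -2.7664*x^4 - 2.9552*x^3 - 1.0286*x^2 + 3.4352*x - 1.083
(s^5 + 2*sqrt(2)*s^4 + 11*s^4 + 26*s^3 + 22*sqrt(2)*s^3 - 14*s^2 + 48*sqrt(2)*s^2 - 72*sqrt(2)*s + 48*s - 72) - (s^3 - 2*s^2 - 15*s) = s^5 + 2*sqrt(2)*s^4 + 11*s^4 + 25*s^3 + 22*sqrt(2)*s^3 - 12*s^2 + 48*sqrt(2)*s^2 - 72*sqrt(2)*s + 63*s - 72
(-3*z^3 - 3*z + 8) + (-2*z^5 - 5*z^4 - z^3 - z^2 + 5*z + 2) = -2*z^5 - 5*z^4 - 4*z^3 - z^2 + 2*z + 10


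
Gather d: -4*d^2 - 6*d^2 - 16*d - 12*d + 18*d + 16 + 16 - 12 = -10*d^2 - 10*d + 20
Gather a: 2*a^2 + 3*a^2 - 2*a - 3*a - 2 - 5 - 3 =5*a^2 - 5*a - 10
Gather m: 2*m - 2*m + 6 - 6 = 0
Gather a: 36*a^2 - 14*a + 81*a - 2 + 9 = 36*a^2 + 67*a + 7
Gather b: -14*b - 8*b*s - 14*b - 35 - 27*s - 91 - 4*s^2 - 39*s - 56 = b*(-8*s - 28) - 4*s^2 - 66*s - 182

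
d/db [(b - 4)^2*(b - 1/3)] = (b - 4)*(9*b - 14)/3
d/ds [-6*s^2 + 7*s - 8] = 7 - 12*s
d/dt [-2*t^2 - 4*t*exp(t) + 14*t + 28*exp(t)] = -4*t*exp(t) - 4*t + 24*exp(t) + 14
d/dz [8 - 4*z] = -4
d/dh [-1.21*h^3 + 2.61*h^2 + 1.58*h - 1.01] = -3.63*h^2 + 5.22*h + 1.58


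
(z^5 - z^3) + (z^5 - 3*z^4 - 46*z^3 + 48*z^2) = 2*z^5 - 3*z^4 - 47*z^3 + 48*z^2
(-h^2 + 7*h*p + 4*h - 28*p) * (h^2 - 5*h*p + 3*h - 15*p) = -h^4 + 12*h^3*p + h^3 - 35*h^2*p^2 - 12*h^2*p + 12*h^2 + 35*h*p^2 - 144*h*p + 420*p^2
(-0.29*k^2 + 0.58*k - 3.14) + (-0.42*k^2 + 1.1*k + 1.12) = -0.71*k^2 + 1.68*k - 2.02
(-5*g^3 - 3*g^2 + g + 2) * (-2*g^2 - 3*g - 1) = 10*g^5 + 21*g^4 + 12*g^3 - 4*g^2 - 7*g - 2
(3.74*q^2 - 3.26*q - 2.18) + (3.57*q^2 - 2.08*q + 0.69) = 7.31*q^2 - 5.34*q - 1.49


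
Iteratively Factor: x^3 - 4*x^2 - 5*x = (x)*(x^2 - 4*x - 5) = x*(x - 5)*(x + 1)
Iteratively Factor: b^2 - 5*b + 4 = (b - 1)*(b - 4)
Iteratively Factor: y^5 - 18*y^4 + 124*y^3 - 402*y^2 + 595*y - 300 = (y - 5)*(y^4 - 13*y^3 + 59*y^2 - 107*y + 60) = (y - 5)*(y - 1)*(y^3 - 12*y^2 + 47*y - 60) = (y - 5)*(y - 3)*(y - 1)*(y^2 - 9*y + 20) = (y - 5)^2*(y - 3)*(y - 1)*(y - 4)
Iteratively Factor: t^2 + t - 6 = (t - 2)*(t + 3)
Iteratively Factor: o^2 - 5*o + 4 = (o - 1)*(o - 4)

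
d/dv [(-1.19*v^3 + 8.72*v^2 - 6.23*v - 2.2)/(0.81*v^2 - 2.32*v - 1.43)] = (-0.9639*v^4 + 5.5216*v^3 - 10.079*v^2 - 21.3752*v + 3.8049)/(0.6561*v^4 - 3.7584*v^3 + 3.0658*v^2 + 6.6352*v + 2.0449)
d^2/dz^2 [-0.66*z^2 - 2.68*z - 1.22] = -1.32000000000000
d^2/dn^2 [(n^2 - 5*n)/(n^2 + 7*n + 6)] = 12*(-2*n^3 - 3*n^2 + 15*n + 41)/(n^6 + 21*n^5 + 165*n^4 + 595*n^3 + 990*n^2 + 756*n + 216)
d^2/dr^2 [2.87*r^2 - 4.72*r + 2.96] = 5.74000000000000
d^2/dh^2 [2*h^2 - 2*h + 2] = 4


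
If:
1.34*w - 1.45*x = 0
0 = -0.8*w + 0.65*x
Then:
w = 0.00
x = 0.00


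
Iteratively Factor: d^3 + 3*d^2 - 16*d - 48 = (d - 4)*(d^2 + 7*d + 12) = (d - 4)*(d + 3)*(d + 4)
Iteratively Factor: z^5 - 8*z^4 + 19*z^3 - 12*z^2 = (z - 3)*(z^4 - 5*z^3 + 4*z^2) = (z - 4)*(z - 3)*(z^3 - z^2) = z*(z - 4)*(z - 3)*(z^2 - z) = z^2*(z - 4)*(z - 3)*(z - 1)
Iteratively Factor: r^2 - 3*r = (r - 3)*(r)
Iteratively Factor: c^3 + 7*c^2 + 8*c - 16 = (c + 4)*(c^2 + 3*c - 4) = (c - 1)*(c + 4)*(c + 4)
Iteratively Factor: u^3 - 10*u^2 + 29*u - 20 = (u - 1)*(u^2 - 9*u + 20) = (u - 4)*(u - 1)*(u - 5)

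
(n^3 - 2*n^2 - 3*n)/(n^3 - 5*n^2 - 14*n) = (-n^2 + 2*n + 3)/(-n^2 + 5*n + 14)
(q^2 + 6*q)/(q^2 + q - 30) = q/(q - 5)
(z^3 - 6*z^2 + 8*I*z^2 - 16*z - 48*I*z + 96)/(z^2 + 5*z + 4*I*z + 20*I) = (z^2 + z*(-6 + 4*I) - 24*I)/(z + 5)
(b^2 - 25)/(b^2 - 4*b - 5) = (b + 5)/(b + 1)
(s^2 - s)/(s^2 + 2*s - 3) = s/(s + 3)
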